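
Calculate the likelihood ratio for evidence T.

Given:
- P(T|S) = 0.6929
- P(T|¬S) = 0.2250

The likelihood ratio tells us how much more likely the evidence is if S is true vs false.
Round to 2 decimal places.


Likelihood Ratio (LR) = P(T|S) / P(T|¬S)

LR = 0.6929 / 0.2250
   = 3.08

The evidence is 3.08 times more likely if S is true than if S is false.
Since LR > 1, the evidence supports S over ¬S.


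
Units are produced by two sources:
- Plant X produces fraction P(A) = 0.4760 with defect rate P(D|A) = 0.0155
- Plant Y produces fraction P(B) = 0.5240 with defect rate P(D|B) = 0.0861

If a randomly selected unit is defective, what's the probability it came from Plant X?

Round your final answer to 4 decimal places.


Let A = from Plant X, D = defective

Given:
- P(A) = 0.4760, P(B) = 0.5240
- P(D|A) = 0.0155, P(D|B) = 0.0861

Step 1: Find P(D)
P(D) = P(D|A)P(A) + P(D|B)P(B)
     = 0.0155 × 0.4760 + 0.0861 × 0.5240
     = 0.00737800 + 0.04511640
     = 0.05249440

Step 2: Apply Bayes' theorem
P(A|D) = P(D|A)P(A) / P(D)
       = 0.00737800 / 0.05249440
       = 0.1405


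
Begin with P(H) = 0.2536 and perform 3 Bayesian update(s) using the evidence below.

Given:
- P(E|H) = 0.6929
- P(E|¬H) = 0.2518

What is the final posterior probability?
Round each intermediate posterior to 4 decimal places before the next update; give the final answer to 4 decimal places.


Sequential Bayesian updating:

Initial prior: P(H) = 0.2536

Update 1:
  P(E) = 0.6929 × 0.2536 + 0.2518 × 0.7464 = 0.17571944 + 0.18794352 = 0.36366296
  P(H|E) = 0.17571944 / 0.36366296 = 0.4832

Update 2:
  P(E) = 0.6929 × 0.4832 + 0.2518 × 0.5168 = 0.33480928 + 0.13013024 = 0.46493952
  P(H|E) = 0.33480928 / 0.46493952 = 0.7201

Update 3:
  P(E) = 0.6929 × 0.7201 + 0.2518 × 0.2799 = 0.49895729 + 0.07047882 = 0.56943611
  P(H|E) = 0.49895729 / 0.56943611 = 0.8762

Final posterior: 0.8762


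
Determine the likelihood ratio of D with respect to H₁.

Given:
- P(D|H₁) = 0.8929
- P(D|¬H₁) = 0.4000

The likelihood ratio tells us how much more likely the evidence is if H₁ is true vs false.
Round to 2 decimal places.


Likelihood Ratio (LR) = P(D|H₁) / P(D|¬H₁)

LR = 0.8929 / 0.4000
   = 2.23

The evidence is 2.23 times more likely if H₁ is true than if H₁ is false.
Because LR exceeds 1, D is evidence for H₁.


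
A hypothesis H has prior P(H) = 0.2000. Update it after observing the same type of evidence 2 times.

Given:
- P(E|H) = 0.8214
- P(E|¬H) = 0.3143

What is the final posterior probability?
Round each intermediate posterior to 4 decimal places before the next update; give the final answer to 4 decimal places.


Sequential Bayesian updating:

Initial prior: P(H) = 0.2000

Update 1:
  P(E) = 0.8214 × 0.2000 + 0.3143 × 0.8000 = 0.16428000 + 0.25144000 = 0.41572000
  P(H|E) = 0.16428000 / 0.41572000 = 0.3952

Update 2:
  P(E) = 0.8214 × 0.3952 + 0.3143 × 0.6048 = 0.32461728 + 0.19008864 = 0.51470592
  P(H|E) = 0.32461728 / 0.51470592 = 0.6307

Final posterior: 0.6307


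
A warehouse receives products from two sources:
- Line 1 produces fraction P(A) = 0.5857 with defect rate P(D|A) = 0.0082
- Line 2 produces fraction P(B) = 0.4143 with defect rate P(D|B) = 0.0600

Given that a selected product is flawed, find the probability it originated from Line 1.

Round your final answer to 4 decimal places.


Let A = from Line 1, D = flawed

Given:
- P(A) = 0.5857, P(B) = 0.4143
- P(D|A) = 0.0082, P(D|B) = 0.0600

Step 1: Find P(D)
P(D) = P(D|A)P(A) + P(D|B)P(B)
     = 0.0082 × 0.5857 + 0.0600 × 0.4143
     = 0.00480274 + 0.02485800
     = 0.02966074

Step 2: Apply Bayes' theorem
P(A|D) = P(D|A)P(A) / P(D)
       = 0.00480274 / 0.02966074
       = 0.1619


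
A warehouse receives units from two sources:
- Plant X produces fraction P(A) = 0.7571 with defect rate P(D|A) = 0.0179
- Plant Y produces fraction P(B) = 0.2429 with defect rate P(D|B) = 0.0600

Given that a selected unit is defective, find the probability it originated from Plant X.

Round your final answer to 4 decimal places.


Let A = from Plant X, D = defective

Given:
- P(A) = 0.7571, P(B) = 0.2429
- P(D|A) = 0.0179, P(D|B) = 0.0600

Step 1: Find P(D)
P(D) = P(D|A)P(A) + P(D|B)P(B)
     = 0.0179 × 0.7571 + 0.0600 × 0.2429
     = 0.01355209 + 0.01457400
     = 0.02812609

Step 2: Apply Bayes' theorem
P(A|D) = P(D|A)P(A) / P(D)
       = 0.01355209 / 0.02812609
       = 0.4818


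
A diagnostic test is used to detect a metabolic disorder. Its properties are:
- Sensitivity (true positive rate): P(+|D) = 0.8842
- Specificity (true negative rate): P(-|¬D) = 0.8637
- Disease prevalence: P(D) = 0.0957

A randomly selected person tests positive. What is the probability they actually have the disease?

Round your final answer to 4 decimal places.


Let D = has disease, + = positive test

Given:
- P(D) = 0.0957 (prevalence)
- P(+|D) = 0.8842 (sensitivity)
- P(-|¬D) = 0.8637 (specificity)
- P(+|¬D) = 0.1363 (false positive rate = 1 - specificity)

Step 1: Find P(+)
P(+) = P(+|D)P(D) + P(+|¬D)P(¬D)
     = 0.8842 × 0.0957 + 0.1363 × 0.9043
     = 0.08461794 + 0.12325609
     = 0.20787403

Step 2: Apply Bayes' theorem for P(D|+)
P(D|+) = P(+|D)P(D) / P(+)
       = 0.08461794 / 0.20787403
       = 0.4071


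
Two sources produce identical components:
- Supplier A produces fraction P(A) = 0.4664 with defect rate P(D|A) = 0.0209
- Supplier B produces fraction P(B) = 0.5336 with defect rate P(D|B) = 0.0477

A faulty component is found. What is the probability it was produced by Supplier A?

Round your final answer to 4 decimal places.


Let A = from Supplier A, D = faulty

Given:
- P(A) = 0.4664, P(B) = 0.5336
- P(D|A) = 0.0209, P(D|B) = 0.0477

Step 1: Find P(D)
P(D) = P(D|A)P(A) + P(D|B)P(B)
     = 0.0209 × 0.4664 + 0.0477 × 0.5336
     = 0.00974776 + 0.02545272
     = 0.03520048

Step 2: Apply Bayes' theorem
P(A|D) = P(D|A)P(A) / P(D)
       = 0.00974776 / 0.03520048
       = 0.2769


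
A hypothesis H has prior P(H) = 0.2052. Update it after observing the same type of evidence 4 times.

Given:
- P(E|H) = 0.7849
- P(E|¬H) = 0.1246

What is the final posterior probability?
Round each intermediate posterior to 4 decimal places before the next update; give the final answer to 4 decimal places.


Sequential Bayesian updating:

Initial prior: P(H) = 0.2052

Update 1:
  P(E) = 0.7849 × 0.2052 + 0.1246 × 0.7948 = 0.16106148 + 0.09903208 = 0.26009356
  P(H|E) = 0.16106148 / 0.26009356 = 0.6192

Update 2:
  P(E) = 0.7849 × 0.6192 + 0.1246 × 0.3808 = 0.48601008 + 0.04744768 = 0.53345776
  P(H|E) = 0.48601008 / 0.53345776 = 0.9111

Update 3:
  P(E) = 0.7849 × 0.9111 + 0.1246 × 0.0889 = 0.71512239 + 0.01107694 = 0.72619933
  P(H|E) = 0.71512239 / 0.72619933 = 0.9847

Update 4:
  P(E) = 0.7849 × 0.9847 + 0.1246 × 0.0153 = 0.77289103 + 0.00190638 = 0.77479741
  P(H|E) = 0.77289103 / 0.77479741 = 0.9975

Final posterior: 0.9975


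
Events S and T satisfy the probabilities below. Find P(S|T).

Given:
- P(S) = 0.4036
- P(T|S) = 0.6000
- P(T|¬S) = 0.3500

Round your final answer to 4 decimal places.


Bayes' theorem: P(S|T) = P(T|S) × P(S) / P(T)

Step 1: Calculate P(T) using law of total probability
P(T) = P(T|S)P(S) + P(T|¬S)P(¬S)
     = 0.6000 × 0.4036 + 0.3500 × 0.5964
     = 0.24216000 + 0.20874000
     = 0.45090000

Step 2: Apply Bayes' theorem
P(S|T) = P(T|S) × P(S) / P(T)
       = 0.24216000 / 0.45090000
       = 0.5371


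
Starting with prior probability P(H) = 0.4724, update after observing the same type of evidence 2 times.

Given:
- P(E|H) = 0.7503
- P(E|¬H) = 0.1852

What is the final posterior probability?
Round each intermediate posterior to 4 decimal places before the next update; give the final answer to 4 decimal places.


Sequential Bayesian updating:

Initial prior: P(H) = 0.4724

Update 1:
  P(E) = 0.7503 × 0.4724 + 0.1852 × 0.5276 = 0.35444172 + 0.09771152 = 0.45215324
  P(H|E) = 0.35444172 / 0.45215324 = 0.7839

Update 2:
  P(E) = 0.7503 × 0.7839 + 0.1852 × 0.2161 = 0.58816017 + 0.04002172 = 0.62818189
  P(H|E) = 0.58816017 / 0.62818189 = 0.9363

Final posterior: 0.9363


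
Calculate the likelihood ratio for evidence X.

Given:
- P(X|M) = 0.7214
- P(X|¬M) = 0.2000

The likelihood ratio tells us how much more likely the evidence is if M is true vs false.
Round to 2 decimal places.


Likelihood Ratio (LR) = P(X|M) / P(X|¬M)

LR = 0.7214 / 0.2000
   = 3.61

The evidence is 3.61 times more likely if M is true than if M is false.
Because LR exceeds 1, X is evidence for M.


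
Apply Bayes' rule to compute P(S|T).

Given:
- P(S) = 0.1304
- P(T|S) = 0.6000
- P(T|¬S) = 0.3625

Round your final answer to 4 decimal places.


Bayes' theorem: P(S|T) = P(T|S) × P(S) / P(T)

Step 1: Calculate P(T) using law of total probability
P(T) = P(T|S)P(S) + P(T|¬S)P(¬S)
     = 0.6000 × 0.1304 + 0.3625 × 0.8696
     = 0.07824000 + 0.31523000
     = 0.39347000

Step 2: Apply Bayes' theorem
P(S|T) = P(T|S) × P(S) / P(T)
       = 0.07824000 / 0.39347000
       = 0.1988


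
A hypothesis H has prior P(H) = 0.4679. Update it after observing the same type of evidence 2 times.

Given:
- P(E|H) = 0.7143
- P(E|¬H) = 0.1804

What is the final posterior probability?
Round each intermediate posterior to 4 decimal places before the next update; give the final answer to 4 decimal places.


Sequential Bayesian updating:

Initial prior: P(H) = 0.4679

Update 1:
  P(E) = 0.7143 × 0.4679 + 0.1804 × 0.5321 = 0.33422097 + 0.09599084 = 0.43021181
  P(H|E) = 0.33422097 / 0.43021181 = 0.7769

Update 2:
  P(E) = 0.7143 × 0.7769 + 0.1804 × 0.2231 = 0.55493967 + 0.04024724 = 0.59518691
  P(H|E) = 0.55493967 / 0.59518691 = 0.9324

Final posterior: 0.9324


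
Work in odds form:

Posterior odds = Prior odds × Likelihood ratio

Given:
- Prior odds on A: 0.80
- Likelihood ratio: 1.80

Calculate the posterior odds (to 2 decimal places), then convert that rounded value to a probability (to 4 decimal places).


Step 1: Calculate posterior odds
Posterior odds = Prior odds × LR
               = 0.80 × 1.80
               = 1.44

Step 2: Convert to probability
P(A|E) = Posterior odds / (1 + Posterior odds)
       = 1.44 / (1 + 1.44)
       = 1.44 / 2.44
       = 0.5902

The evidence increased P(A) from 0.4444 to 0.5902.


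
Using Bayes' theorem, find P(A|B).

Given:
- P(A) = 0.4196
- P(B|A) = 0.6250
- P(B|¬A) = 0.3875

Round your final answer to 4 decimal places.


Bayes' theorem: P(A|B) = P(B|A) × P(A) / P(B)

Step 1: Calculate P(B) using law of total probability
P(B) = P(B|A)P(A) + P(B|¬A)P(¬A)
     = 0.6250 × 0.4196 + 0.3875 × 0.5804
     = 0.26225000 + 0.22490500
     = 0.48715500

Step 2: Apply Bayes' theorem
P(A|B) = P(B|A) × P(A) / P(B)
       = 0.26225000 / 0.48715500
       = 0.5383


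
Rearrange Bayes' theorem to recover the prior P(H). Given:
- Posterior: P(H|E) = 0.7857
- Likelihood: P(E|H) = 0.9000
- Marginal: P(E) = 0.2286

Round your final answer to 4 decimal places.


From Bayes' theorem: P(H|E) = P(E|H) × P(H) / P(E)

Rearranging for P(H):
P(H) = P(H|E) × P(E) / P(E|H)
     = 0.7857 × 0.2286 / 0.9000
     = 0.17961102 / 0.9000
     = 0.1996


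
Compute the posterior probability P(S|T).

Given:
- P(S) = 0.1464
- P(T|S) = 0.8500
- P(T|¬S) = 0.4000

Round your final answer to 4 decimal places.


Bayes' theorem: P(S|T) = P(T|S) × P(S) / P(T)

Step 1: Calculate P(T) using law of total probability
P(T) = P(T|S)P(S) + P(T|¬S)P(¬S)
     = 0.8500 × 0.1464 + 0.4000 × 0.8536
     = 0.12444000 + 0.34144000
     = 0.46588000

Step 2: Apply Bayes' theorem
P(S|T) = P(T|S) × P(S) / P(T)
       = 0.12444000 / 0.46588000
       = 0.2671


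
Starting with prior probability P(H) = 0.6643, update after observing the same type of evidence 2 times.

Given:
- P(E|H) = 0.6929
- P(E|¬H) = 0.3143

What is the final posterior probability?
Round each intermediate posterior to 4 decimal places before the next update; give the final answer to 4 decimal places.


Sequential Bayesian updating:

Initial prior: P(H) = 0.6643

Update 1:
  P(E) = 0.6929 × 0.6643 + 0.3143 × 0.3357 = 0.46029347 + 0.10551051 = 0.56580398
  P(H|E) = 0.46029347 / 0.56580398 = 0.8135

Update 2:
  P(E) = 0.6929 × 0.8135 + 0.3143 × 0.1865 = 0.56367415 + 0.05861695 = 0.62229110
  P(H|E) = 0.56367415 / 0.62229110 = 0.9058

Final posterior: 0.9058


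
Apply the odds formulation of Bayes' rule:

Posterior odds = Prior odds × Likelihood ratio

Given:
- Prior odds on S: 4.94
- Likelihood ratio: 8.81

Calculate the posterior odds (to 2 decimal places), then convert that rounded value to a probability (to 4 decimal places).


Step 1: Calculate posterior odds
Posterior odds = Prior odds × LR
               = 4.94 × 8.81
               = 43.52

Step 2: Convert to probability
P(S|E) = Posterior odds / (1 + Posterior odds)
       = 43.52 / (1 + 43.52)
       = 43.52 / 44.52
       = 0.9775

The evidence increased P(S) from 0.8316 to 0.9775.


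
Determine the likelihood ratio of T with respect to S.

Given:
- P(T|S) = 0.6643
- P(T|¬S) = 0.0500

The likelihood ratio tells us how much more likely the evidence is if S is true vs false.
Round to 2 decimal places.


Likelihood Ratio (LR) = P(T|S) / P(T|¬S)

LR = 0.6643 / 0.0500
   = 13.29

The evidence is 13.29 times more likely if S is true than if S is false.
Because LR exceeds 1, T is evidence for S.


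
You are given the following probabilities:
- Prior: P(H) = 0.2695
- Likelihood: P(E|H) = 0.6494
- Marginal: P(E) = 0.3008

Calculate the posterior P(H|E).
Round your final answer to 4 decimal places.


Using Bayes' theorem:

P(H|E) = P(E|H) × P(H) / P(E)
       = 0.6494 × 0.2695 / 0.3008
       = 0.17501330 / 0.3008
       = 0.5818

The evidence strengthens our belief in H.
Prior: 0.2695 → Posterior: 0.5818


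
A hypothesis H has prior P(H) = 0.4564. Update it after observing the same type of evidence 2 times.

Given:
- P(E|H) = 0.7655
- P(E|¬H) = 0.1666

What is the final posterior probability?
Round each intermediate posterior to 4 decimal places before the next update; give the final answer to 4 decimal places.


Sequential Bayesian updating:

Initial prior: P(H) = 0.4564

Update 1:
  P(E) = 0.7655 × 0.4564 + 0.1666 × 0.5436 = 0.34937420 + 0.09056376 = 0.43993796
  P(H|E) = 0.34937420 / 0.43993796 = 0.7941

Update 2:
  P(E) = 0.7655 × 0.7941 + 0.1666 × 0.2059 = 0.60788355 + 0.03430294 = 0.64218649
  P(H|E) = 0.60788355 / 0.64218649 = 0.9466

Final posterior: 0.9466


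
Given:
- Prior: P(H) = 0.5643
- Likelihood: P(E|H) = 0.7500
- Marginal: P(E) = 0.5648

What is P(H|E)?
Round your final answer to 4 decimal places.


Using Bayes' theorem:

P(H|E) = P(E|H) × P(H) / P(E)
       = 0.7500 × 0.5643 / 0.5648
       = 0.42322500 / 0.5648
       = 0.7493

The evidence strengthens our belief in H.
Prior: 0.5643 → Posterior: 0.7493


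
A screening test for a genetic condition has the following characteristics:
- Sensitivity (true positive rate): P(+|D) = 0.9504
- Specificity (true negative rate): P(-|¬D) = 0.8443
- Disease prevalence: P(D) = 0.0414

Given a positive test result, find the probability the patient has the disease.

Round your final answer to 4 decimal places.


Let D = has disease, + = positive test

Given:
- P(D) = 0.0414 (prevalence)
- P(+|D) = 0.9504 (sensitivity)
- P(-|¬D) = 0.8443 (specificity)
- P(+|¬D) = 0.1557 (false positive rate = 1 - specificity)

Step 1: Find P(+)
P(+) = P(+|D)P(D) + P(+|¬D)P(¬D)
     = 0.9504 × 0.0414 + 0.1557 × 0.9586
     = 0.03934656 + 0.14925402
     = 0.18860058

Step 2: Apply Bayes' theorem for P(D|+)
P(D|+) = P(+|D)P(D) / P(+)
       = 0.03934656 / 0.18860058
       = 0.2086


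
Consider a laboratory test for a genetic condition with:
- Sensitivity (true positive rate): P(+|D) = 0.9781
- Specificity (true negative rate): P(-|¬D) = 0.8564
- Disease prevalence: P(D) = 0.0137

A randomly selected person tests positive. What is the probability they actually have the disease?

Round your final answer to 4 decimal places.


Let D = has disease, + = positive test

Given:
- P(D) = 0.0137 (prevalence)
- P(+|D) = 0.9781 (sensitivity)
- P(-|¬D) = 0.8564 (specificity)
- P(+|¬D) = 0.1436 (false positive rate = 1 - specificity)

Step 1: Find P(+)
P(+) = P(+|D)P(D) + P(+|¬D)P(¬D)
     = 0.9781 × 0.0137 + 0.1436 × 0.9863
     = 0.01339997 + 0.14163268
     = 0.15503265

Step 2: Apply Bayes' theorem for P(D|+)
P(D|+) = P(+|D)P(D) / P(+)
       = 0.01339997 / 0.15503265
       = 0.0864


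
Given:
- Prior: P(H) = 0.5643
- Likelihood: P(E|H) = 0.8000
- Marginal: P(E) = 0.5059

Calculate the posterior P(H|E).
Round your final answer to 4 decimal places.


Using Bayes' theorem:

P(H|E) = P(E|H) × P(H) / P(E)
       = 0.8000 × 0.5643 / 0.5059
       = 0.45144000 / 0.5059
       = 0.8924

The evidence strengthens our belief in H.
Prior: 0.5643 → Posterior: 0.8924


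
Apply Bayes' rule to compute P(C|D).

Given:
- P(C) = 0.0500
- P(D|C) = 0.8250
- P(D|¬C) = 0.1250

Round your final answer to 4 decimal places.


Bayes' theorem: P(C|D) = P(D|C) × P(C) / P(D)

Step 1: Calculate P(D) using law of total probability
P(D) = P(D|C)P(C) + P(D|¬C)P(¬C)
     = 0.8250 × 0.0500 + 0.1250 × 0.9500
     = 0.04125000 + 0.11875000
     = 0.16000000

Step 2: Apply Bayes' theorem
P(C|D) = P(D|C) × P(C) / P(D)
       = 0.04125000 / 0.16000000
       = 0.2578


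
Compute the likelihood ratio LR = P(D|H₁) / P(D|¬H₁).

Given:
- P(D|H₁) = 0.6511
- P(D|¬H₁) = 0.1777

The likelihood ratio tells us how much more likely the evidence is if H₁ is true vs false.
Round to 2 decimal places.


Likelihood Ratio (LR) = P(D|H₁) / P(D|¬H₁)

LR = 0.6511 / 0.1777
   = 3.66

The evidence is 3.66 times more likely if H₁ is true than if H₁ is false.
Because LR exceeds 1, D is evidence for H₁.


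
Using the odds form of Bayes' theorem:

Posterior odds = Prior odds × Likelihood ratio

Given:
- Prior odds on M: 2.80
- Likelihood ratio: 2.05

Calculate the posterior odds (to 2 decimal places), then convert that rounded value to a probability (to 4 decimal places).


Step 1: Calculate posterior odds
Posterior odds = Prior odds × LR
               = 2.80 × 2.05
               = 5.74

Step 2: Convert to probability
P(M|E) = Posterior odds / (1 + Posterior odds)
       = 5.74 / (1 + 5.74)
       = 5.74 / 6.74
       = 0.8516

The evidence increased P(M) from 0.7368 to 0.8516.


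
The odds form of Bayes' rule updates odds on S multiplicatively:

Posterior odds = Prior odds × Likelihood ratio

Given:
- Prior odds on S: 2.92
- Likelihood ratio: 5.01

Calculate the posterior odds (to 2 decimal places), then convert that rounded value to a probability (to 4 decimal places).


Step 1: Calculate posterior odds
Posterior odds = Prior odds × LR
               = 2.92 × 5.01
               = 14.63

Step 2: Convert to probability
P(S|E) = Posterior odds / (1 + Posterior odds)
       = 14.63 / (1 + 14.63)
       = 14.63 / 15.63
       = 0.9360

The evidence increased P(S) from 0.7449 to 0.9360.


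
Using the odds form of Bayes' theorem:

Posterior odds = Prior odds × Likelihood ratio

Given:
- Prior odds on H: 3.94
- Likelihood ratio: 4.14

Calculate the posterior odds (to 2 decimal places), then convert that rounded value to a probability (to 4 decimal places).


Step 1: Calculate posterior odds
Posterior odds = Prior odds × LR
               = 3.94 × 4.14
               = 16.31

Step 2: Convert to probability
P(H|E) = Posterior odds / (1 + Posterior odds)
       = 16.31 / (1 + 16.31)
       = 16.31 / 17.31
       = 0.9422

The evidence increased P(H) from 0.7976 to 0.9422.


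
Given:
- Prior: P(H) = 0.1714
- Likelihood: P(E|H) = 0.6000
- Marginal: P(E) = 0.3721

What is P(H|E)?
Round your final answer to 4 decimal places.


Using Bayes' theorem:

P(H|E) = P(E|H) × P(H) / P(E)
       = 0.6000 × 0.1714 / 0.3721
       = 0.10284000 / 0.3721
       = 0.2764

The evidence strengthens our belief in H.
Prior: 0.1714 → Posterior: 0.2764


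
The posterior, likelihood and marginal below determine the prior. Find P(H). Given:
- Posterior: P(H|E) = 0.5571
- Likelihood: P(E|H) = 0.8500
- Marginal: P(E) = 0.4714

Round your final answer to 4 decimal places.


From Bayes' theorem: P(H|E) = P(E|H) × P(H) / P(E)

Rearranging for P(H):
P(H) = P(H|E) × P(E) / P(E|H)
     = 0.5571 × 0.4714 / 0.8500
     = 0.26261694 / 0.8500
     = 0.3090


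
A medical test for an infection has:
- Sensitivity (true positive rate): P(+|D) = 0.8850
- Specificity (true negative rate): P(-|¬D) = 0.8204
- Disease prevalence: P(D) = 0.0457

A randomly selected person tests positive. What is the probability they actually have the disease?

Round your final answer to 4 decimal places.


Let D = has disease, + = positive test

Given:
- P(D) = 0.0457 (prevalence)
- P(+|D) = 0.8850 (sensitivity)
- P(-|¬D) = 0.8204 (specificity)
- P(+|¬D) = 0.1796 (false positive rate = 1 - specificity)

Step 1: Find P(+)
P(+) = P(+|D)P(D) + P(+|¬D)P(¬D)
     = 0.8850 × 0.0457 + 0.1796 × 0.9543
     = 0.04044450 + 0.17139228
     = 0.21183678

Step 2: Apply Bayes' theorem for P(D|+)
P(D|+) = P(+|D)P(D) / P(+)
       = 0.04044450 / 0.21183678
       = 0.1909


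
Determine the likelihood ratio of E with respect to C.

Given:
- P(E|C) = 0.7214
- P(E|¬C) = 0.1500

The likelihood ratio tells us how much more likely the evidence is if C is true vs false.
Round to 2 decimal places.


Likelihood Ratio (LR) = P(E|C) / P(E|¬C)

LR = 0.7214 / 0.1500
   = 4.81

The evidence is 4.81 times more likely if C is true than if C is false.
Since LR > 1, the evidence supports C over ¬C.


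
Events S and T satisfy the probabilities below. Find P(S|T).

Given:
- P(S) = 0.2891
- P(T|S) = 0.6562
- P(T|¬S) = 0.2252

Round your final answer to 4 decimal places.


Bayes' theorem: P(S|T) = P(T|S) × P(S) / P(T)

Step 1: Calculate P(T) using law of total probability
P(T) = P(T|S)P(S) + P(T|¬S)P(¬S)
     = 0.6562 × 0.2891 + 0.2252 × 0.7109
     = 0.18970742 + 0.16009468
     = 0.34980210

Step 2: Apply Bayes' theorem
P(S|T) = P(T|S) × P(S) / P(T)
       = 0.18970742 / 0.34980210
       = 0.5423


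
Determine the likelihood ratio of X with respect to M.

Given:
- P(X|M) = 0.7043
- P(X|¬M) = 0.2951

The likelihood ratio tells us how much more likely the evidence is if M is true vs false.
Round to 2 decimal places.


Likelihood Ratio (LR) = P(X|M) / P(X|¬M)

LR = 0.7043 / 0.2951
   = 2.39

The evidence is 2.39 times more likely if M is true than if M is false.
LR > 1, so observing X raises the odds in favor of M.


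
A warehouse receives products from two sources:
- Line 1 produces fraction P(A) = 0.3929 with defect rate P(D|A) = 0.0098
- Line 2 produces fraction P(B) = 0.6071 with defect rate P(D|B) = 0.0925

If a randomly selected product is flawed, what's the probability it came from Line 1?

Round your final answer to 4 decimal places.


Let A = from Line 1, D = flawed

Given:
- P(A) = 0.3929, P(B) = 0.6071
- P(D|A) = 0.0098, P(D|B) = 0.0925

Step 1: Find P(D)
P(D) = P(D|A)P(A) + P(D|B)P(B)
     = 0.0098 × 0.3929 + 0.0925 × 0.6071
     = 0.00385042 + 0.05615675
     = 0.06000717

Step 2: Apply Bayes' theorem
P(A|D) = P(D|A)P(A) / P(D)
       = 0.00385042 / 0.06000717
       = 0.0642


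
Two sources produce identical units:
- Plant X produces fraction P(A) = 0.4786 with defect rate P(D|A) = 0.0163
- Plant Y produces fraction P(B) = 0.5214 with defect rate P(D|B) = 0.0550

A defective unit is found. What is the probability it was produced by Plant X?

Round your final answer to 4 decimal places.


Let A = from Plant X, D = defective

Given:
- P(A) = 0.4786, P(B) = 0.5214
- P(D|A) = 0.0163, P(D|B) = 0.0550

Step 1: Find P(D)
P(D) = P(D|A)P(A) + P(D|B)P(B)
     = 0.0163 × 0.4786 + 0.0550 × 0.5214
     = 0.00780118 + 0.02867700
     = 0.03647818

Step 2: Apply Bayes' theorem
P(A|D) = P(D|A)P(A) / P(D)
       = 0.00780118 / 0.03647818
       = 0.2139


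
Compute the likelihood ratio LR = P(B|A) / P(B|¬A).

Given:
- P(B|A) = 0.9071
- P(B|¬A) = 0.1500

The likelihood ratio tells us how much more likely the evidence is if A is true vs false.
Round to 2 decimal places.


Likelihood Ratio (LR) = P(B|A) / P(B|¬A)

LR = 0.9071 / 0.1500
   = 6.05

The evidence is 6.05 times more likely if A is true than if A is false.
LR > 1, so observing B raises the odds in favor of A.


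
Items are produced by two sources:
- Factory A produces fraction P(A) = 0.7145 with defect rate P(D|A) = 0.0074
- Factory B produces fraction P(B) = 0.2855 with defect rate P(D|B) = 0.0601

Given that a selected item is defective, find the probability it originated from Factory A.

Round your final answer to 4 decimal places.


Let A = from Factory A, D = defective

Given:
- P(A) = 0.7145, P(B) = 0.2855
- P(D|A) = 0.0074, P(D|B) = 0.0601

Step 1: Find P(D)
P(D) = P(D|A)P(A) + P(D|B)P(B)
     = 0.0074 × 0.7145 + 0.0601 × 0.2855
     = 0.00528730 + 0.01715855
     = 0.02244585

Step 2: Apply Bayes' theorem
P(A|D) = P(D|A)P(A) / P(D)
       = 0.00528730 / 0.02244585
       = 0.2356


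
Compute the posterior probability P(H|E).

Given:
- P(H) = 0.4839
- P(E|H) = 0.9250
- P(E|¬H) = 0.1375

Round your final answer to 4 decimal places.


Bayes' theorem: P(H|E) = P(E|H) × P(H) / P(E)

Step 1: Calculate P(E) using law of total probability
P(E) = P(E|H)P(H) + P(E|¬H)P(¬H)
     = 0.9250 × 0.4839 + 0.1375 × 0.5161
     = 0.44760750 + 0.07096375
     = 0.51857125

Step 2: Apply Bayes' theorem
P(H|E) = P(E|H) × P(H) / P(E)
       = 0.44760750 / 0.51857125
       = 0.8632


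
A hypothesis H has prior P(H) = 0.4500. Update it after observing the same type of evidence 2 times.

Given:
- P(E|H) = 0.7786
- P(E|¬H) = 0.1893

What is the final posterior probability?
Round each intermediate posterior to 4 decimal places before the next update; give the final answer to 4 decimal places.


Sequential Bayesian updating:

Initial prior: P(H) = 0.4500

Update 1:
  P(E) = 0.7786 × 0.4500 + 0.1893 × 0.5500 = 0.35037000 + 0.10411500 = 0.45448500
  P(H|E) = 0.35037000 / 0.45448500 = 0.7709

Update 2:
  P(E) = 0.7786 × 0.7709 + 0.1893 × 0.2291 = 0.60022274 + 0.04336863 = 0.64359137
  P(H|E) = 0.60022274 / 0.64359137 = 0.9326

Final posterior: 0.9326


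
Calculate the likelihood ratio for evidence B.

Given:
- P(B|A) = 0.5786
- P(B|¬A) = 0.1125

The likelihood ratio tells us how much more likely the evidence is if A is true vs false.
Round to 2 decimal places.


Likelihood Ratio (LR) = P(B|A) / P(B|¬A)

LR = 0.5786 / 0.1125
   = 5.14

The evidence is 5.14 times more likely if A is true than if A is false.
Since LR > 1, the evidence supports A over ¬A.


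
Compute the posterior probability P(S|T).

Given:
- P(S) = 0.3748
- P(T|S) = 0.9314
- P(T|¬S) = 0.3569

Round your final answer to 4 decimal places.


Bayes' theorem: P(S|T) = P(T|S) × P(S) / P(T)

Step 1: Calculate P(T) using law of total probability
P(T) = P(T|S)P(S) + P(T|¬S)P(¬S)
     = 0.9314 × 0.3748 + 0.3569 × 0.6252
     = 0.34908872 + 0.22313388
     = 0.57222260

Step 2: Apply Bayes' theorem
P(S|T) = P(T|S) × P(S) / P(T)
       = 0.34908872 / 0.57222260
       = 0.6101


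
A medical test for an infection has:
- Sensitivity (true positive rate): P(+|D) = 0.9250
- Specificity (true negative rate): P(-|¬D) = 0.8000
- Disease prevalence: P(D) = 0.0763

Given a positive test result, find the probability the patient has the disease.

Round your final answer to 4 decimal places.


Let D = has disease, + = positive test

Given:
- P(D) = 0.0763 (prevalence)
- P(+|D) = 0.9250 (sensitivity)
- P(-|¬D) = 0.8000 (specificity)
- P(+|¬D) = 0.2000 (false positive rate = 1 - specificity)

Step 1: Find P(+)
P(+) = P(+|D)P(D) + P(+|¬D)P(¬D)
     = 0.9250 × 0.0763 + 0.2000 × 0.9237
     = 0.07057750 + 0.18474000
     = 0.25531750

Step 2: Apply Bayes' theorem for P(D|+)
P(D|+) = P(+|D)P(D) / P(+)
       = 0.07057750 / 0.25531750
       = 0.2764


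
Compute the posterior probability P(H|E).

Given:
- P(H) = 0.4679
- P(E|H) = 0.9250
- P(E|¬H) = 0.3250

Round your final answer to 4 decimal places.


Bayes' theorem: P(H|E) = P(E|H) × P(H) / P(E)

Step 1: Calculate P(E) using law of total probability
P(E) = P(E|H)P(H) + P(E|¬H)P(¬H)
     = 0.9250 × 0.4679 + 0.3250 × 0.5321
     = 0.43280750 + 0.17293250
     = 0.60574000

Step 2: Apply Bayes' theorem
P(H|E) = P(E|H) × P(H) / P(E)
       = 0.43280750 / 0.60574000
       = 0.7145


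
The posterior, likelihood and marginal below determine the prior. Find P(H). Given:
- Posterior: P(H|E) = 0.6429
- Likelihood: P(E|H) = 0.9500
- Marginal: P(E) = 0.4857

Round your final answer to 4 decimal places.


From Bayes' theorem: P(H|E) = P(E|H) × P(H) / P(E)

Rearranging for P(H):
P(H) = P(H|E) × P(E) / P(E|H)
     = 0.6429 × 0.4857 / 0.9500
     = 0.31225653 / 0.9500
     = 0.3287


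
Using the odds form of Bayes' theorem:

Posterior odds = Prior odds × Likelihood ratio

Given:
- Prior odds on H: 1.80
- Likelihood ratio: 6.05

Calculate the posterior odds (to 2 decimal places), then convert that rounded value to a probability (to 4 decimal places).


Step 1: Calculate posterior odds
Posterior odds = Prior odds × LR
               = 1.80 × 6.05
               = 10.89

Step 2: Convert to probability
P(H|E) = Posterior odds / (1 + Posterior odds)
       = 10.89 / (1 + 10.89)
       = 10.89 / 11.89
       = 0.9159

The evidence increased P(H) from 0.6429 to 0.9159.


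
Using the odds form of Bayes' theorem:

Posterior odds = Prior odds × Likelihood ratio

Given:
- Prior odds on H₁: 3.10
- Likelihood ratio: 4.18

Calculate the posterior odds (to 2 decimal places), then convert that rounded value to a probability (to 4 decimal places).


Step 1: Calculate posterior odds
Posterior odds = Prior odds × LR
               = 3.10 × 4.18
               = 12.96

Step 2: Convert to probability
P(H₁|E) = Posterior odds / (1 + Posterior odds)
       = 12.96 / (1 + 12.96)
       = 12.96 / 13.96
       = 0.9284

The evidence increased P(H₁) from 0.7561 to 0.9284.


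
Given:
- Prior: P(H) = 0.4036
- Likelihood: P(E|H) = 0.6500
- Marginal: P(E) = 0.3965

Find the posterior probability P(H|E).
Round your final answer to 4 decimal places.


Using Bayes' theorem:

P(H|E) = P(E|H) × P(H) / P(E)
       = 0.6500 × 0.4036 / 0.3965
       = 0.26234000 / 0.3965
       = 0.6616

The evidence strengthens our belief in H.
Prior: 0.4036 → Posterior: 0.6616


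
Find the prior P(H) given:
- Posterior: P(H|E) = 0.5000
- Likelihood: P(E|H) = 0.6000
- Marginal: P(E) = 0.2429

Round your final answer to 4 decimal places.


From Bayes' theorem: P(H|E) = P(E|H) × P(H) / P(E)

Rearranging for P(H):
P(H) = P(H|E) × P(E) / P(E|H)
     = 0.5000 × 0.2429 / 0.6000
     = 0.12145000 / 0.6000
     = 0.2024


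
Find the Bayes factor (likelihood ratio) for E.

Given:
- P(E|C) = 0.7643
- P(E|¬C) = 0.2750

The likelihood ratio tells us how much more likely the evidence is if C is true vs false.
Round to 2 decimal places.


Likelihood Ratio (LR) = P(E|C) / P(E|¬C)

LR = 0.7643 / 0.2750
   = 2.78

The evidence is 2.78 times more likely if C is true than if C is false.
Since LR > 1, the evidence supports C over ¬C.


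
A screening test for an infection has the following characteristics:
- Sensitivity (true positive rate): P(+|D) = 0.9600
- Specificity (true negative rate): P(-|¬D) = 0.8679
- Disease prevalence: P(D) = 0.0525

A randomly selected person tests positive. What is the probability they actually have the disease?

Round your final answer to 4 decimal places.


Let D = has disease, + = positive test

Given:
- P(D) = 0.0525 (prevalence)
- P(+|D) = 0.9600 (sensitivity)
- P(-|¬D) = 0.8679 (specificity)
- P(+|¬D) = 0.1321 (false positive rate = 1 - specificity)

Step 1: Find P(+)
P(+) = P(+|D)P(D) + P(+|¬D)P(¬D)
     = 0.9600 × 0.0525 + 0.1321 × 0.9475
     = 0.05040000 + 0.12516475
     = 0.17556475

Step 2: Apply Bayes' theorem for P(D|+)
P(D|+) = P(+|D)P(D) / P(+)
       = 0.05040000 / 0.17556475
       = 0.2871


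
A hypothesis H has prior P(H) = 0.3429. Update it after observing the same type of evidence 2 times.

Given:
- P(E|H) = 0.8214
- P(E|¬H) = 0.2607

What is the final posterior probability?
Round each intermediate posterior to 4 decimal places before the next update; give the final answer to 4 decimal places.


Sequential Bayesian updating:

Initial prior: P(H) = 0.3429

Update 1:
  P(E) = 0.8214 × 0.3429 + 0.2607 × 0.6571 = 0.28165806 + 0.17130597 = 0.45296403
  P(H|E) = 0.28165806 / 0.45296403 = 0.6218

Update 2:
  P(E) = 0.8214 × 0.6218 + 0.2607 × 0.3782 = 0.51074652 + 0.09859674 = 0.60934326
  P(H|E) = 0.51074652 / 0.60934326 = 0.8382

Final posterior: 0.8382


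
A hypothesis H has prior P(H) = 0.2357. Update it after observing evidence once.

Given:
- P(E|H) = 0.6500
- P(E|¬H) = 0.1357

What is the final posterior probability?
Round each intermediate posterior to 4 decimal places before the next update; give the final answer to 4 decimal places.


Sequential Bayesian updating:

Initial prior: P(H) = 0.2357

Update 1:
  P(E) = 0.6500 × 0.2357 + 0.1357 × 0.7643 = 0.15320500 + 0.10371551 = 0.25692051
  P(H|E) = 0.15320500 / 0.25692051 = 0.5963

Final posterior: 0.5963


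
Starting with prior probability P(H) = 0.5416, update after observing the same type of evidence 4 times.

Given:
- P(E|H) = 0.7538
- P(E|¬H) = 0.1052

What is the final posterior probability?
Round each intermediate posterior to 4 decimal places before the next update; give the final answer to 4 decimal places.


Sequential Bayesian updating:

Initial prior: P(H) = 0.5416

Update 1:
  P(E) = 0.7538 × 0.5416 + 0.1052 × 0.4584 = 0.40825808 + 0.04822368 = 0.45648176
  P(H|E) = 0.40825808 / 0.45648176 = 0.8944

Update 2:
  P(E) = 0.7538 × 0.8944 + 0.1052 × 0.1056 = 0.67419872 + 0.01110912 = 0.68530784
  P(H|E) = 0.67419872 / 0.68530784 = 0.9838

Update 3:
  P(E) = 0.7538 × 0.9838 + 0.1052 × 0.0162 = 0.74158844 + 0.00170424 = 0.74329268
  P(H|E) = 0.74158844 / 0.74329268 = 0.9977

Update 4:
  P(E) = 0.7538 × 0.9977 + 0.1052 × 0.0023 = 0.75206626 + 0.00024196 = 0.75230822
  P(H|E) = 0.75206626 / 0.75230822 = 0.9997

Final posterior: 0.9997


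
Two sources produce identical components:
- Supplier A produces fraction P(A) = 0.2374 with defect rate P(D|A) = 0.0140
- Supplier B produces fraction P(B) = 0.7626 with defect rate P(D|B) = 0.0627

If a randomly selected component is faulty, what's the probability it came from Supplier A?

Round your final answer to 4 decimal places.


Let A = from Supplier A, D = faulty

Given:
- P(A) = 0.2374, P(B) = 0.7626
- P(D|A) = 0.0140, P(D|B) = 0.0627

Step 1: Find P(D)
P(D) = P(D|A)P(A) + P(D|B)P(B)
     = 0.0140 × 0.2374 + 0.0627 × 0.7626
     = 0.00332360 + 0.04781502
     = 0.05113862

Step 2: Apply Bayes' theorem
P(A|D) = P(D|A)P(A) / P(D)
       = 0.00332360 / 0.05113862
       = 0.0650


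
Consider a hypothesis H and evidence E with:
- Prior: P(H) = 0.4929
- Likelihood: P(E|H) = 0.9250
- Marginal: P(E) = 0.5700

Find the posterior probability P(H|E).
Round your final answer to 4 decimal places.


Using Bayes' theorem:

P(H|E) = P(E|H) × P(H) / P(E)
       = 0.9250 × 0.4929 / 0.5700
       = 0.45593250 / 0.5700
       = 0.7999

The evidence strengthens our belief in H.
Prior: 0.4929 → Posterior: 0.7999


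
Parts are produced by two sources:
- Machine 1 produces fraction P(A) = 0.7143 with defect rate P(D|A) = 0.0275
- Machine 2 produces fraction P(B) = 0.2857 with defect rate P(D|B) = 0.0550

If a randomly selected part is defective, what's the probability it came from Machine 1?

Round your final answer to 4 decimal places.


Let A = from Machine 1, D = defective

Given:
- P(A) = 0.7143, P(B) = 0.2857
- P(D|A) = 0.0275, P(D|B) = 0.0550

Step 1: Find P(D)
P(D) = P(D|A)P(A) + P(D|B)P(B)
     = 0.0275 × 0.7143 + 0.0550 × 0.2857
     = 0.01964325 + 0.01571350
     = 0.03535675

Step 2: Apply Bayes' theorem
P(A|D) = P(D|A)P(A) / P(D)
       = 0.01964325 / 0.03535675
       = 0.5556


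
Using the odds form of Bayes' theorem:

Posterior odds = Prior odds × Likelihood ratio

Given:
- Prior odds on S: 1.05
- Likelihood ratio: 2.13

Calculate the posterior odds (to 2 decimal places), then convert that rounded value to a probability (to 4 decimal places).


Step 1: Calculate posterior odds
Posterior odds = Prior odds × LR
               = 1.05 × 2.13
               = 2.24

Step 2: Convert to probability
P(S|E) = Posterior odds / (1 + Posterior odds)
       = 2.24 / (1 + 2.24)
       = 2.24 / 3.24
       = 0.6914

The evidence increased P(S) from 0.5122 to 0.6914.


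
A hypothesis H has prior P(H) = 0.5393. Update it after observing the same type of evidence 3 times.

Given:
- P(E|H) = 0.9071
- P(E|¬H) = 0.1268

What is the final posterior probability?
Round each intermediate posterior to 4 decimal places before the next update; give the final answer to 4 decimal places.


Sequential Bayesian updating:

Initial prior: P(H) = 0.5393

Update 1:
  P(E) = 0.9071 × 0.5393 + 0.1268 × 0.4607 = 0.48919903 + 0.05841676 = 0.54761579
  P(H|E) = 0.48919903 / 0.54761579 = 0.8933

Update 2:
  P(E) = 0.9071 × 0.8933 + 0.1268 × 0.1067 = 0.81031243 + 0.01352956 = 0.82384199
  P(H|E) = 0.81031243 / 0.82384199 = 0.9836

Update 3:
  P(E) = 0.9071 × 0.9836 + 0.1268 × 0.0164 = 0.89222356 + 0.00207952 = 0.89430308
  P(H|E) = 0.89222356 / 0.89430308 = 0.9977

Final posterior: 0.9977


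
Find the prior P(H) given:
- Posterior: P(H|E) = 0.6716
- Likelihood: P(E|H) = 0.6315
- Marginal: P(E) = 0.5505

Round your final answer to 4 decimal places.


From Bayes' theorem: P(H|E) = P(E|H) × P(H) / P(E)

Rearranging for P(H):
P(H) = P(H|E) × P(E) / P(E|H)
     = 0.6716 × 0.5505 / 0.6315
     = 0.36971580 / 0.6315
     = 0.5855


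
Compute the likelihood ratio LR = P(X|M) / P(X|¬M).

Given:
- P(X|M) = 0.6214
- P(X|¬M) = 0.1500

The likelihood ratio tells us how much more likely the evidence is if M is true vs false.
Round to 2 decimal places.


Likelihood Ratio (LR) = P(X|M) / P(X|¬M)

LR = 0.6214 / 0.1500
   = 4.14

The evidence is 4.14 times more likely if M is true than if M is false.
Since LR > 1, the evidence supports M over ¬M.


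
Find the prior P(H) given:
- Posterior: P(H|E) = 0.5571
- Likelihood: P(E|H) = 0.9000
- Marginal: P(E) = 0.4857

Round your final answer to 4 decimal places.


From Bayes' theorem: P(H|E) = P(E|H) × P(H) / P(E)

Rearranging for P(H):
P(H) = P(H|E) × P(E) / P(E|H)
     = 0.5571 × 0.4857 / 0.9000
     = 0.27058347 / 0.9000
     = 0.3006


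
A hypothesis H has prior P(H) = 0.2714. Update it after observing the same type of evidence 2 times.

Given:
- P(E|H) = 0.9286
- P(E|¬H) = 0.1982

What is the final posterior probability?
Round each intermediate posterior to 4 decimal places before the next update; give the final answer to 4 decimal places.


Sequential Bayesian updating:

Initial prior: P(H) = 0.2714

Update 1:
  P(E) = 0.9286 × 0.2714 + 0.1982 × 0.7286 = 0.25202204 + 0.14440852 = 0.39643056
  P(H|E) = 0.25202204 / 0.39643056 = 0.6357

Update 2:
  P(E) = 0.9286 × 0.6357 + 0.1982 × 0.3643 = 0.59031102 + 0.07220426 = 0.66251528
  P(H|E) = 0.59031102 / 0.66251528 = 0.8910

Final posterior: 0.8910


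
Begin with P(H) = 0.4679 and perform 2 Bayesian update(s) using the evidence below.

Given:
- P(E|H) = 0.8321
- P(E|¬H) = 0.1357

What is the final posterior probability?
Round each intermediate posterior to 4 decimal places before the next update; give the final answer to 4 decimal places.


Sequential Bayesian updating:

Initial prior: P(H) = 0.4679

Update 1:
  P(E) = 0.8321 × 0.4679 + 0.1357 × 0.5321 = 0.38933959 + 0.07220597 = 0.46154556
  P(H|E) = 0.38933959 / 0.46154556 = 0.8436

Update 2:
  P(E) = 0.8321 × 0.8436 + 0.1357 × 0.1564 = 0.70195956 + 0.02122348 = 0.72318304
  P(H|E) = 0.70195956 / 0.72318304 = 0.9707

Final posterior: 0.9707


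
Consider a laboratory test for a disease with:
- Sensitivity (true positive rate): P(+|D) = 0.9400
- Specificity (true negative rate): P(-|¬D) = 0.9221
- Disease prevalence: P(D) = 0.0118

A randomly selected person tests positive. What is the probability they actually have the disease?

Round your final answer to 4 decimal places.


Let D = has disease, + = positive test

Given:
- P(D) = 0.0118 (prevalence)
- P(+|D) = 0.9400 (sensitivity)
- P(-|¬D) = 0.9221 (specificity)
- P(+|¬D) = 0.0779 (false positive rate = 1 - specificity)

Step 1: Find P(+)
P(+) = P(+|D)P(D) + P(+|¬D)P(¬D)
     = 0.9400 × 0.0118 + 0.0779 × 0.9882
     = 0.01109200 + 0.07698078
     = 0.08807278

Step 2: Apply Bayes' theorem for P(D|+)
P(D|+) = P(+|D)P(D) / P(+)
       = 0.01109200 / 0.08807278
       = 0.1259
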